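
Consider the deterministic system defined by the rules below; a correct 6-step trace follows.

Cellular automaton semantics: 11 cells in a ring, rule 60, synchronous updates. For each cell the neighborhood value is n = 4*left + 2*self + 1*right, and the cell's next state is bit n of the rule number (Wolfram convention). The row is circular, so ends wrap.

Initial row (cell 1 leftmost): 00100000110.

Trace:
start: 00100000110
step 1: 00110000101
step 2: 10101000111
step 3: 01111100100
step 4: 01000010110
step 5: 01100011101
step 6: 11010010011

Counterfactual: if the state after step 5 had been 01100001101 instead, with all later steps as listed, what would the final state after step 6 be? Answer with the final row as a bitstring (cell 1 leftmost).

11010001011

state after step 5 := 01100001101
step 6: 11010001011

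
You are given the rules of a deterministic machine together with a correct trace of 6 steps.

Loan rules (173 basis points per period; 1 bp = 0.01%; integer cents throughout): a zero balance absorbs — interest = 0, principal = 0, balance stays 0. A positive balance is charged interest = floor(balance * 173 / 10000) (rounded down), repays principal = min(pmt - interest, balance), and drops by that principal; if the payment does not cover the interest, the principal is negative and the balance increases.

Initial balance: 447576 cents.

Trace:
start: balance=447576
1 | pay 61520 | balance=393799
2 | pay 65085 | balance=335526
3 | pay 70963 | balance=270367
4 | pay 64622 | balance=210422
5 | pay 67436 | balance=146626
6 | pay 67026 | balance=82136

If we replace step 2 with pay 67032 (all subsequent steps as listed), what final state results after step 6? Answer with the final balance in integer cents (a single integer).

(re-executing from step 2 with the substitution; state before step 2: balance=393799)
2 | pay 67032 | balance=333579
3 | pay 70963 | balance=268386
4 | pay 64622 | balance=208407
5 | pay 67436 | balance=144576
6 | pay 67026 | balance=80051

80051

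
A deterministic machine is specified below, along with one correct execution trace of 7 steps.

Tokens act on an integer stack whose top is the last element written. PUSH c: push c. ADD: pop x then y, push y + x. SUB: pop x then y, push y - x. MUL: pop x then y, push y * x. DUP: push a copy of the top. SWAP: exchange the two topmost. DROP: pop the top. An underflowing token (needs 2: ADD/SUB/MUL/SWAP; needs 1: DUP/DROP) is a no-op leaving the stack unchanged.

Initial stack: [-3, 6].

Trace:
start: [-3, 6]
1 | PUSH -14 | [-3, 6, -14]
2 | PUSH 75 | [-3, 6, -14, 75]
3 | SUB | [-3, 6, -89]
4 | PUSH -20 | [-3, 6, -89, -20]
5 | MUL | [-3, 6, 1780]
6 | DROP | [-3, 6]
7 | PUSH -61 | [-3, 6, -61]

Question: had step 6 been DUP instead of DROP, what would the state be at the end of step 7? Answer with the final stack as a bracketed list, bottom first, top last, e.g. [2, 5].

(re-executing from step 6 with the substitution; state before step 6: [-3, 6, 1780])
6 | DUP | [-3, 6, 1780, 1780]
7 | PUSH -61 | [-3, 6, 1780, 1780, -61]

[-3, 6, 1780, 1780, -61]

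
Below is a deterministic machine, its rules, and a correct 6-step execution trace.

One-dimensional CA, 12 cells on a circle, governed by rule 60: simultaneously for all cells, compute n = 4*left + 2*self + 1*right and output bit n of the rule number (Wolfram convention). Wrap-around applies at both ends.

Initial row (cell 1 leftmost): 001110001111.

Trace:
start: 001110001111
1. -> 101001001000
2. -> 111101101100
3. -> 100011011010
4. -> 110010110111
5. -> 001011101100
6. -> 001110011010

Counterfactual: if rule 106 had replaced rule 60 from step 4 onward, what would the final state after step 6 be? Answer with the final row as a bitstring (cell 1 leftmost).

(re-executing steps 4..6 under rule 106; state before step 4: 100011011010)
4. -> 000111111101
5. -> 001100000110
6. -> 011100001110

011100001110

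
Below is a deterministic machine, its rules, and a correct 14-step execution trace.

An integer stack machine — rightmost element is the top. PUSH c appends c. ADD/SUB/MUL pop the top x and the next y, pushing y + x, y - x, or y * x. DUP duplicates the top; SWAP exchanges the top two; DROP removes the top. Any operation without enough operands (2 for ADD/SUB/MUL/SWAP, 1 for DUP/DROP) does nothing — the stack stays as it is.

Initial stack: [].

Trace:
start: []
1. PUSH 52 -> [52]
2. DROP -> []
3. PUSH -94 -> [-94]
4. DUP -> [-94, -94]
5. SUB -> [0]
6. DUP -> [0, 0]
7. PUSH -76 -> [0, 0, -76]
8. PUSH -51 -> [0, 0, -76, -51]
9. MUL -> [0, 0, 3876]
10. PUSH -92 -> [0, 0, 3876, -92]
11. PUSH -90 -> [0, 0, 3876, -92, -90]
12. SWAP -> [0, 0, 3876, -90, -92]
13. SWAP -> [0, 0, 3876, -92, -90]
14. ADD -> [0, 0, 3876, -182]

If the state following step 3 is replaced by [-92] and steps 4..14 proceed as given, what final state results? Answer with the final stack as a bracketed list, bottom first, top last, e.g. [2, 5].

[0, 0, 3876, -182]

state after step 3 := [-92]
4. DUP -> [-92, -92]
5. SUB -> [0]
6. DUP -> [0, 0]
7. PUSH -76 -> [0, 0, -76]
8. PUSH -51 -> [0, 0, -76, -51]
9. MUL -> [0, 0, 3876]
10. PUSH -92 -> [0, 0, 3876, -92]
11. PUSH -90 -> [0, 0, 3876, -92, -90]
12. SWAP -> [0, 0, 3876, -90, -92]
13. SWAP -> [0, 0, 3876, -92, -90]
14. ADD -> [0, 0, 3876, -182]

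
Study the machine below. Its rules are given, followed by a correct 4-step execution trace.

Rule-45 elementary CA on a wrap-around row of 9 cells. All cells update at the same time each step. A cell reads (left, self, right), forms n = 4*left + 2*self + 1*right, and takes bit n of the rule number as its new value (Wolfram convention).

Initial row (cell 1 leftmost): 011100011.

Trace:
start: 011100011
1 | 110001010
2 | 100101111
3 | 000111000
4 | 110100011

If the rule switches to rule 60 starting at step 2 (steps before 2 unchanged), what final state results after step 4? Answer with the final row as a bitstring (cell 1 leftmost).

010011100

(re-executing steps 2..4 under rule 60; state before step 2: 110001010)
2 | 101001111
3 | 011101000
4 | 010011100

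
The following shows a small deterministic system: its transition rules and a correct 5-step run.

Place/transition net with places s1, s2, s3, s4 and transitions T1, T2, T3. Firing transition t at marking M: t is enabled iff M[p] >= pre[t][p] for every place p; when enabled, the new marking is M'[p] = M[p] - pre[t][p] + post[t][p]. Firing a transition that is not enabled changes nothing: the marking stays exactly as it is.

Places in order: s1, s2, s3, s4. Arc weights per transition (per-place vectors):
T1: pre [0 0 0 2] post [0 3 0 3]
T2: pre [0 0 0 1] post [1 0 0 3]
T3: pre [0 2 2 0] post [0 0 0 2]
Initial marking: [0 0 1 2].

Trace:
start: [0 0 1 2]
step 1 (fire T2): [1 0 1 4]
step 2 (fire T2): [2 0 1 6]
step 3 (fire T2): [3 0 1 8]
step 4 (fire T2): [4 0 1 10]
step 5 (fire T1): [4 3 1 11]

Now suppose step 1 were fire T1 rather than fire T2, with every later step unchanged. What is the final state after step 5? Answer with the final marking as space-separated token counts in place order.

(re-executing from step 1 with the substitution; state before step 1: [0 0 1 2])
step 1 (fire T1): [0 3 1 3]
step 2 (fire T2): [1 3 1 5]
step 3 (fire T2): [2 3 1 7]
step 4 (fire T2): [3 3 1 9]
step 5 (fire T1): [3 6 1 10]

3 6 1 10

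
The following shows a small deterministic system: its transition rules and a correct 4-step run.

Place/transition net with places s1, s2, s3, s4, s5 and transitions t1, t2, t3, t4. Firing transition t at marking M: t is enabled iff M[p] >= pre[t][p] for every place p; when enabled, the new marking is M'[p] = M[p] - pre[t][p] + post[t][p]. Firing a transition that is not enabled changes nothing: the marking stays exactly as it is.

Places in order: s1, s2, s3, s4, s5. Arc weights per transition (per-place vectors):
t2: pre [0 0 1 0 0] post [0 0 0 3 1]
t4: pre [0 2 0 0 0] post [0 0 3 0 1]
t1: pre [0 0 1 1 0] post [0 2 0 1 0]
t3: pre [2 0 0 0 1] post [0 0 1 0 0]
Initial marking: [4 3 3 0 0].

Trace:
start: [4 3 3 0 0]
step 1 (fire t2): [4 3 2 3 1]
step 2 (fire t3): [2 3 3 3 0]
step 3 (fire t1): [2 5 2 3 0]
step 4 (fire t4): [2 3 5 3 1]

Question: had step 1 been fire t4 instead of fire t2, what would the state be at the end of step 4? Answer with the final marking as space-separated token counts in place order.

(re-executing from step 1 with the substitution; state before step 1: [4 3 3 0 0])
step 1 (fire t4): [4 1 6 0 1]
step 2 (fire t3): [2 1 7 0 0]
step 3 (fire t1): [2 1 7 0 0]
step 4 (fire t4): [2 1 7 0 0]

2 1 7 0 0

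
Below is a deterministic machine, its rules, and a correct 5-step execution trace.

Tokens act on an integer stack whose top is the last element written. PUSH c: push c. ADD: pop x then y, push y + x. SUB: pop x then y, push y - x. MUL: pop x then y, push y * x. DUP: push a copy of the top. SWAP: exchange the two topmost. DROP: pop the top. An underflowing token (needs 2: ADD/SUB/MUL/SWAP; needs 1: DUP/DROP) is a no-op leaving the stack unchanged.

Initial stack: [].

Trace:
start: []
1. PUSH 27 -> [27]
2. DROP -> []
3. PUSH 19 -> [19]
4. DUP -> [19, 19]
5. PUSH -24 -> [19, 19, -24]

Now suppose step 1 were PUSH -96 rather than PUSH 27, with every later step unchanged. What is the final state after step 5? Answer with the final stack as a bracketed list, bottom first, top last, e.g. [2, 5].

[19, 19, -24]

(re-executing from step 1 with the substitution; state before step 1: [])
1. PUSH -96 -> [-96]
2. DROP -> []
3. PUSH 19 -> [19]
4. DUP -> [19, 19]
5. PUSH -24 -> [19, 19, -24]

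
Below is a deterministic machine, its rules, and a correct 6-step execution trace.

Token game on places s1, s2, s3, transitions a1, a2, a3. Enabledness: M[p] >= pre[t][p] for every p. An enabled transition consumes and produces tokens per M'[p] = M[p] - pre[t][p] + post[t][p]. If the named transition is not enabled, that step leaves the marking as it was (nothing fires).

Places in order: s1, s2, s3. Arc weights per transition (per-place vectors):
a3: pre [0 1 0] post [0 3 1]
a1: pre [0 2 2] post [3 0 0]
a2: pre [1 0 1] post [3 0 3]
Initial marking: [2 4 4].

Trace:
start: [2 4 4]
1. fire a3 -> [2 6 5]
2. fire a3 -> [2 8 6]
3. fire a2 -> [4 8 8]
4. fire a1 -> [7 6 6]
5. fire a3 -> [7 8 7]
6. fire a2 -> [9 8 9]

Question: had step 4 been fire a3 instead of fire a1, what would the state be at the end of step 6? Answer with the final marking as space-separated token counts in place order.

6 12 12

(re-executing from step 4 with the substitution; state before step 4: [4 8 8])
4. fire a3 -> [4 10 9]
5. fire a3 -> [4 12 10]
6. fire a2 -> [6 12 12]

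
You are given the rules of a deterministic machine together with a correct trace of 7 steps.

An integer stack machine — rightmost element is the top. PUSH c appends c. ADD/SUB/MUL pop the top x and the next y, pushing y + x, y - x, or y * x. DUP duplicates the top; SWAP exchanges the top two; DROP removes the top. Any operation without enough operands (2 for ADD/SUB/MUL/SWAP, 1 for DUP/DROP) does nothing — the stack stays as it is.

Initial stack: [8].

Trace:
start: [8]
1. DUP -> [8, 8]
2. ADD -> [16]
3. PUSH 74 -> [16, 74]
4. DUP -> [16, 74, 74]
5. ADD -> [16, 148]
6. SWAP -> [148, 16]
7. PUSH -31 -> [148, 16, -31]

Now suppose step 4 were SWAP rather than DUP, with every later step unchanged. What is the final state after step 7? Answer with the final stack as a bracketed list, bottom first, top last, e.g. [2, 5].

(re-executing from step 4 with the substitution; state before step 4: [16, 74])
4. SWAP -> [74, 16]
5. ADD -> [90]
6. SWAP -> [90]
7. PUSH -31 -> [90, -31]

[90, -31]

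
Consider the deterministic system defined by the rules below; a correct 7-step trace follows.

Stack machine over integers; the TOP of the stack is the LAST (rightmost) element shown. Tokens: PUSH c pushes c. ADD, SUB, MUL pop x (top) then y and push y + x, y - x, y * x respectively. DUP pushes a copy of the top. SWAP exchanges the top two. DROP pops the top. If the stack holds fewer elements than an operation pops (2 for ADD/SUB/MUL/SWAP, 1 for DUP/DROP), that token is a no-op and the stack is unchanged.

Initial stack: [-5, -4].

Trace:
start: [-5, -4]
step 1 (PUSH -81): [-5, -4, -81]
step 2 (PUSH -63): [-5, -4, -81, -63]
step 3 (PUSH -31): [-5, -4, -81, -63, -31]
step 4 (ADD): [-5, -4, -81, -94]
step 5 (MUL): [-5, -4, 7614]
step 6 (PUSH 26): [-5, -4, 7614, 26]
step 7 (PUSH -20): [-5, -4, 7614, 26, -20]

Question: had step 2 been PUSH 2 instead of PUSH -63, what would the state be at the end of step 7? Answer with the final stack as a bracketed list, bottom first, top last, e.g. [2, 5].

[-5, -4, 2349, 26, -20]

(re-executing from step 2 with the substitution; state before step 2: [-5, -4, -81])
step 2 (PUSH 2): [-5, -4, -81, 2]
step 3 (PUSH -31): [-5, -4, -81, 2, -31]
step 4 (ADD): [-5, -4, -81, -29]
step 5 (MUL): [-5, -4, 2349]
step 6 (PUSH 26): [-5, -4, 2349, 26]
step 7 (PUSH -20): [-5, -4, 2349, 26, -20]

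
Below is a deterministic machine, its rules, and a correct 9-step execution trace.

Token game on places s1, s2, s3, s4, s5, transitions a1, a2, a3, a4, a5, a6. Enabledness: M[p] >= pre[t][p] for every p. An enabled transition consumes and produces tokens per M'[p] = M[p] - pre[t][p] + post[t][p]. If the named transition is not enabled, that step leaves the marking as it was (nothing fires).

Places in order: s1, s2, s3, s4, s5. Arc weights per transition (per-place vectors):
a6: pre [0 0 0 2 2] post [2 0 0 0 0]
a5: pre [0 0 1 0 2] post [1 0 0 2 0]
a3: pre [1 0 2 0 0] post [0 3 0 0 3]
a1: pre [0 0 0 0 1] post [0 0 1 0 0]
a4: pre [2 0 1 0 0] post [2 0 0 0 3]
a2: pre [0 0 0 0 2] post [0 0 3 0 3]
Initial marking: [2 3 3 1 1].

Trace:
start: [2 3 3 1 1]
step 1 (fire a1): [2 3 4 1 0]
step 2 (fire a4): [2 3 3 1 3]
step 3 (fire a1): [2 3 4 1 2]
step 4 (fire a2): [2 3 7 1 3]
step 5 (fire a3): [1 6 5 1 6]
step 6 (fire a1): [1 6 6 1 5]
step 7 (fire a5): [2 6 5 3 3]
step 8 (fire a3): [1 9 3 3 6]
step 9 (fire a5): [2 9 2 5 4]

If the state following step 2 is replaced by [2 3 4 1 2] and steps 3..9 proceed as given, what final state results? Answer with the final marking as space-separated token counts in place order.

state after step 2 := [2 3 4 1 2]
step 3 (fire a1): [2 3 5 1 1]
step 4 (fire a2): [2 3 5 1 1]
step 5 (fire a3): [1 6 3 1 4]
step 6 (fire a1): [1 6 4 1 3]
step 7 (fire a5): [2 6 3 3 1]
step 8 (fire a3): [1 9 1 3 4]
step 9 (fire a5): [2 9 0 5 2]

2 9 0 5 2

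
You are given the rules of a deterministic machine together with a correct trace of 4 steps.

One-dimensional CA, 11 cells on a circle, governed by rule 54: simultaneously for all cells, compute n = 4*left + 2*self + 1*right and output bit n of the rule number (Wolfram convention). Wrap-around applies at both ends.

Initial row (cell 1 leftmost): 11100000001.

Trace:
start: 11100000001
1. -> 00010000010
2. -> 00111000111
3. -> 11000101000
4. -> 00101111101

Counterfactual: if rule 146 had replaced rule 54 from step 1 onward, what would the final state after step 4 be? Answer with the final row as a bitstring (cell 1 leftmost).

(re-executing steps 1..4 under rule 146; state before step 1: 11100000001)
1. -> 11010000010
2. -> 00001000100
3. -> 00010101010
4. -> 00100000001

00100000001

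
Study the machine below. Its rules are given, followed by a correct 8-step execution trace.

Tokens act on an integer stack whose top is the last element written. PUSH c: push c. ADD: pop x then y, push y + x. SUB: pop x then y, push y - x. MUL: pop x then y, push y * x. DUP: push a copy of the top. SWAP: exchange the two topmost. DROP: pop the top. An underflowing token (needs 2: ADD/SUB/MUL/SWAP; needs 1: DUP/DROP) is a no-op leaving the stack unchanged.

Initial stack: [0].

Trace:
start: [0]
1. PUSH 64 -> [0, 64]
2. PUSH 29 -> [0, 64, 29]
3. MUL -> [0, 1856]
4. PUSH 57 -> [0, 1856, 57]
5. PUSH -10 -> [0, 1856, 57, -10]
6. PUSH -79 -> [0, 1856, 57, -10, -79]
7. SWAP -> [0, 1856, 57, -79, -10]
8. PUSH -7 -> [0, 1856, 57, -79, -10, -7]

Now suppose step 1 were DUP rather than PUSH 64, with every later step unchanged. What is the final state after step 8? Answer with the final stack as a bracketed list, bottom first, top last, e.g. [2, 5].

[0, 0, 57, -79, -10, -7]

(re-executing from step 1 with the substitution; state before step 1: [0])
1. DUP -> [0, 0]
2. PUSH 29 -> [0, 0, 29]
3. MUL -> [0, 0]
4. PUSH 57 -> [0, 0, 57]
5. PUSH -10 -> [0, 0, 57, -10]
6. PUSH -79 -> [0, 0, 57, -10, -79]
7. SWAP -> [0, 0, 57, -79, -10]
8. PUSH -7 -> [0, 0, 57, -79, -10, -7]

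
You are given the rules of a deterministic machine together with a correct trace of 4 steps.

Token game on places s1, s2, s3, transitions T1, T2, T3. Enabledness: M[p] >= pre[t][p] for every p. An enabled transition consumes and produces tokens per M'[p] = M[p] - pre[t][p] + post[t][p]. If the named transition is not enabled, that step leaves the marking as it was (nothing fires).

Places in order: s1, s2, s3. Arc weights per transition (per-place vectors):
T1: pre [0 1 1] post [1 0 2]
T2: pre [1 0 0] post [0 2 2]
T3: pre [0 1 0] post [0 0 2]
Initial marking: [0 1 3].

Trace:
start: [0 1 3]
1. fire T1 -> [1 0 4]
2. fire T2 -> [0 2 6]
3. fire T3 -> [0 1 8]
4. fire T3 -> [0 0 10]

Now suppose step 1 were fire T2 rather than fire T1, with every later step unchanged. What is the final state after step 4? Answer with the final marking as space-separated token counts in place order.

0 0 5

(re-executing from step 1 with the substitution; state before step 1: [0 1 3])
1. fire T2 -> [0 1 3]
2. fire T2 -> [0 1 3]
3. fire T3 -> [0 0 5]
4. fire T3 -> [0 0 5]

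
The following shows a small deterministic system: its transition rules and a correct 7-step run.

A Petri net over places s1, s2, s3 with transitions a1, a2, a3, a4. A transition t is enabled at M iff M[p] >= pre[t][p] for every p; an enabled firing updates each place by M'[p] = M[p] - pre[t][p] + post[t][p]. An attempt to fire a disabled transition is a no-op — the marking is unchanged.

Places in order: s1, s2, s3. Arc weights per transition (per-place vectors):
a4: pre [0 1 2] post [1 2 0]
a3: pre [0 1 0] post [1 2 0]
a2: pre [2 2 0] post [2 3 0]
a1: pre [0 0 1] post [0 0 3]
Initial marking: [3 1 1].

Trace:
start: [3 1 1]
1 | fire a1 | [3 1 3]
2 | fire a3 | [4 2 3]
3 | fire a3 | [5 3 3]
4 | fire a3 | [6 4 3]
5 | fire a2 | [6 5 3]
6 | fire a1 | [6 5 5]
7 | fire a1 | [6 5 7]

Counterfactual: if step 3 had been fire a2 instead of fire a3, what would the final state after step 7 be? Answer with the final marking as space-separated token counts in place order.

5 5 7

(re-executing from step 3 with the substitution; state before step 3: [4 2 3])
3 | fire a2 | [4 3 3]
4 | fire a3 | [5 4 3]
5 | fire a2 | [5 5 3]
6 | fire a1 | [5 5 5]
7 | fire a1 | [5 5 7]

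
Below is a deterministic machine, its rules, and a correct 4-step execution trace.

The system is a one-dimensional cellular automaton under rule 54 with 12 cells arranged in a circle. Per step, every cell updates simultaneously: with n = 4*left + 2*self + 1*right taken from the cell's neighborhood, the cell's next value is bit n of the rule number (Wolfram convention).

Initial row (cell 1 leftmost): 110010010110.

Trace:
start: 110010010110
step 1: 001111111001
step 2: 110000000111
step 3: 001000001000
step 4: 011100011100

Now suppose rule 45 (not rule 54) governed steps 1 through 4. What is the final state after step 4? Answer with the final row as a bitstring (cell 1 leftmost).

101000010010

(re-executing steps 1..4 under rule 45; state before step 1: 110010010110)
step 1: 100010011101
step 2: 001010010011
step 3: 001110010010
step 4: 101000010010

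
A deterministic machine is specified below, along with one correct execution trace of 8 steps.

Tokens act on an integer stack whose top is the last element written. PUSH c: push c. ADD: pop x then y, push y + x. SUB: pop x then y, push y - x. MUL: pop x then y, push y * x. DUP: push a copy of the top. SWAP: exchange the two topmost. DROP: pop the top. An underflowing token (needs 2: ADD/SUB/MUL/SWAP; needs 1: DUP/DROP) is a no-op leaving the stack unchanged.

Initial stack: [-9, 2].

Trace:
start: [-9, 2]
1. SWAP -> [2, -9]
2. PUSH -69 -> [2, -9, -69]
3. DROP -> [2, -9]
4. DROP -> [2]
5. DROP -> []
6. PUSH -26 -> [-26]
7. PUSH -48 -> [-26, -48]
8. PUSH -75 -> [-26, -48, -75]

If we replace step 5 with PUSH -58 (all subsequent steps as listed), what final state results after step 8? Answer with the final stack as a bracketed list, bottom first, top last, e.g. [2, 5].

[2, -58, -26, -48, -75]

(re-executing from step 5 with the substitution; state before step 5: [2])
5. PUSH -58 -> [2, -58]
6. PUSH -26 -> [2, -58, -26]
7. PUSH -48 -> [2, -58, -26, -48]
8. PUSH -75 -> [2, -58, -26, -48, -75]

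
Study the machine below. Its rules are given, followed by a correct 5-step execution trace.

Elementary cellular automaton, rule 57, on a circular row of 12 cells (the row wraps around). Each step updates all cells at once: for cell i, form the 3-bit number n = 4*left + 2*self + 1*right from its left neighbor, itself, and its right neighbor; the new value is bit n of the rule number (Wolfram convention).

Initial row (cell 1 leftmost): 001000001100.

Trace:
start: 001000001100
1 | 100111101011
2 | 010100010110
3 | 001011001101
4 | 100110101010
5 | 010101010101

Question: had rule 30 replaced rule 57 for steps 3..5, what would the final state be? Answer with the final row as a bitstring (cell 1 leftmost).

(re-executing steps 3..5 under rule 30; state before step 3: 010100010110)
3 | 110110110101
4 | 000100100101
5 | 101111111101

101111111101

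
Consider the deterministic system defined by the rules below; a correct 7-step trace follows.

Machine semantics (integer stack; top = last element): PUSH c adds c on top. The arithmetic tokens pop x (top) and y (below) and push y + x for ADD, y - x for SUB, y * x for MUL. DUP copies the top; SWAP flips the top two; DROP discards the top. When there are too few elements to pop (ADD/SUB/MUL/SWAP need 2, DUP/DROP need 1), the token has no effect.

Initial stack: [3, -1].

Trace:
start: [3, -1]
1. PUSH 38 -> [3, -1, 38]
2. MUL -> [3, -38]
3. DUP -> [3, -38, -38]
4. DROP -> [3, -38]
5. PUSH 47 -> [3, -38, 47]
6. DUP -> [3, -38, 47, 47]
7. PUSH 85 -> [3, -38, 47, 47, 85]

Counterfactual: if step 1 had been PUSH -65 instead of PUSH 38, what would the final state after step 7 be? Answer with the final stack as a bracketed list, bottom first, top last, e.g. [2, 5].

[3, 65, 47, 47, 85]

(re-executing from step 1 with the substitution; state before step 1: [3, -1])
1. PUSH -65 -> [3, -1, -65]
2. MUL -> [3, 65]
3. DUP -> [3, 65, 65]
4. DROP -> [3, 65]
5. PUSH 47 -> [3, 65, 47]
6. DUP -> [3, 65, 47, 47]
7. PUSH 85 -> [3, 65, 47, 47, 85]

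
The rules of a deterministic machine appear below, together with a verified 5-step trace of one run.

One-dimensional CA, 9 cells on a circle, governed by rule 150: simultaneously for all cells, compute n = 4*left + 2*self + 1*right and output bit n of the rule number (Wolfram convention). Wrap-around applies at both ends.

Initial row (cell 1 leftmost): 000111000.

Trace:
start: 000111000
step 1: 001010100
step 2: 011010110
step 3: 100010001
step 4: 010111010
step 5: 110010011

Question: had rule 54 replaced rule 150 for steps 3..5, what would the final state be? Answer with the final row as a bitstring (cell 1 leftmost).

(re-executing steps 3..5 under rule 54; state before step 3: 011010110)
step 3: 100111001
step 4: 011000110
step 5: 100101001

100101001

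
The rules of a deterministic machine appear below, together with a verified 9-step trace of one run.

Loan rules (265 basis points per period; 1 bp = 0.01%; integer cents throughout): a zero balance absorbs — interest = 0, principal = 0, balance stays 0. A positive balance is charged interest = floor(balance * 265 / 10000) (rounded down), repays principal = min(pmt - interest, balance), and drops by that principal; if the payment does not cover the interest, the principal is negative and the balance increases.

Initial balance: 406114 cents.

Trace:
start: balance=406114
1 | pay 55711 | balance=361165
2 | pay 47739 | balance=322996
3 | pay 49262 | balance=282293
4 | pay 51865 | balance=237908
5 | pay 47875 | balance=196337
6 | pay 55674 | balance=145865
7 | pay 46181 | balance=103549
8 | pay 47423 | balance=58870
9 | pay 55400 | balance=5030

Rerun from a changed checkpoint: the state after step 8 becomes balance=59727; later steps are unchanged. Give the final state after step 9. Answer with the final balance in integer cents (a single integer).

state after step 8 := balance=59727
9 | pay 55400 | balance=5909

5909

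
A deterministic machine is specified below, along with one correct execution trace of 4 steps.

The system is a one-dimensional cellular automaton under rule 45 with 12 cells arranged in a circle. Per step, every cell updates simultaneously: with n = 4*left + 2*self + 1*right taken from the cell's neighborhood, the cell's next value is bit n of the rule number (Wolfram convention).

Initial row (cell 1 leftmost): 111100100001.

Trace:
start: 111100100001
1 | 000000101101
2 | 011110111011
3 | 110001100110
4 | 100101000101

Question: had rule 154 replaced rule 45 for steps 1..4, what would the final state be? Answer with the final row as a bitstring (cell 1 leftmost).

001000011111

(re-executing steps 1..4 under rule 154; state before step 1: 111100100001)
1 | 111011010011
2 | 110010001111
3 | 101101011111
4 | 001000011111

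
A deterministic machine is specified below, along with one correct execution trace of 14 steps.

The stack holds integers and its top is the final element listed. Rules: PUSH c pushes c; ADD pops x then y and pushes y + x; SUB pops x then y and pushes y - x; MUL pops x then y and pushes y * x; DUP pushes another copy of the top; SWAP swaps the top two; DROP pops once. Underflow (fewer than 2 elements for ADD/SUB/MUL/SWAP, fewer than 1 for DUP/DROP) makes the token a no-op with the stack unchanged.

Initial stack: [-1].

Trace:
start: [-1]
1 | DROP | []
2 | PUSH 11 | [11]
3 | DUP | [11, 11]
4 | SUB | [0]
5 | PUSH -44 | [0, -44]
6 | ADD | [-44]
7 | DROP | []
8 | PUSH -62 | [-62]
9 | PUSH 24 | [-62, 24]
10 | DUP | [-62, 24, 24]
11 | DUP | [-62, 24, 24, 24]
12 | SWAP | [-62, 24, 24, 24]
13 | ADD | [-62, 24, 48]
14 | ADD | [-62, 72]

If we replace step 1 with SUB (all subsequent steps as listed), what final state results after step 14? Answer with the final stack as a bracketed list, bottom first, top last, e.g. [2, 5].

[-1, -62, 72]

(re-executing from step 1 with the substitution; state before step 1: [-1])
1 | SUB | [-1]
2 | PUSH 11 | [-1, 11]
3 | DUP | [-1, 11, 11]
4 | SUB | [-1, 0]
5 | PUSH -44 | [-1, 0, -44]
6 | ADD | [-1, -44]
7 | DROP | [-1]
8 | PUSH -62 | [-1, -62]
9 | PUSH 24 | [-1, -62, 24]
10 | DUP | [-1, -62, 24, 24]
11 | DUP | [-1, -62, 24, 24, 24]
12 | SWAP | [-1, -62, 24, 24, 24]
13 | ADD | [-1, -62, 24, 48]
14 | ADD | [-1, -62, 72]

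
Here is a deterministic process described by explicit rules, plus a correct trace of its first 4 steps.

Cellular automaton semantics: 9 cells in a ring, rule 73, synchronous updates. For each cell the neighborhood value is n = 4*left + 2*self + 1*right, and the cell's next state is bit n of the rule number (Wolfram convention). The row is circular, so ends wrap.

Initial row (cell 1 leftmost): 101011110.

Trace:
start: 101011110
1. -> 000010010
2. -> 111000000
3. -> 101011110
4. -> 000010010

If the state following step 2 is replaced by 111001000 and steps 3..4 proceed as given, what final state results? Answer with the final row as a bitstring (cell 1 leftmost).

state after step 2 := 111001000
3. -> 101000010
4. -> 000011000

000011000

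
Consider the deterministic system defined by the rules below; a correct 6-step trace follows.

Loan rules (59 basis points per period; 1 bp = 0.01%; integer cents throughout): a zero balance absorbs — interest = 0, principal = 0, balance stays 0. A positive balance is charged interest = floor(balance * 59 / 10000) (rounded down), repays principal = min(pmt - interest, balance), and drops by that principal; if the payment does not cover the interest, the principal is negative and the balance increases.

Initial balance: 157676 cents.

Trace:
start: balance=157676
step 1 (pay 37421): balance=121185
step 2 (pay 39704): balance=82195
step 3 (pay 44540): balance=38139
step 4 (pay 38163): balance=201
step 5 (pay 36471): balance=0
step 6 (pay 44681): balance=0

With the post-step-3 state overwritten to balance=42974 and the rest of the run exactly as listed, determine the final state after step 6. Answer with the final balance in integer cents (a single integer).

state after step 3 := balance=42974
step 4 (pay 38163): balance=5064
step 5 (pay 36471): balance=0
step 6 (pay 44681): balance=0

0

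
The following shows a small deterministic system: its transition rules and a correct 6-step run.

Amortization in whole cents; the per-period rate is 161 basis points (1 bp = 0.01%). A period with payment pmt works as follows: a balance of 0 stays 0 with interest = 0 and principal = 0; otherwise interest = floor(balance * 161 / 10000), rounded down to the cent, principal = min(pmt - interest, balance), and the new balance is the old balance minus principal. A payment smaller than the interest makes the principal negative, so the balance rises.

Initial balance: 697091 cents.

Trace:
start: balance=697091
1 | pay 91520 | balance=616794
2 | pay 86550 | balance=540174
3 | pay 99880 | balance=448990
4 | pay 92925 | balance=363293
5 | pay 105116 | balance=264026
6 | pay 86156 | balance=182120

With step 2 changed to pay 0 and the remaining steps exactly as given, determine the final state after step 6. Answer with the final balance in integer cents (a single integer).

(re-executing from step 2 with the substitution; state before step 2: balance=616794)
2 | pay 0 | balance=626724
3 | pay 99880 | balance=536934
4 | pay 92925 | balance=452653
5 | pay 105116 | balance=354824
6 | pay 86156 | balance=274380

274380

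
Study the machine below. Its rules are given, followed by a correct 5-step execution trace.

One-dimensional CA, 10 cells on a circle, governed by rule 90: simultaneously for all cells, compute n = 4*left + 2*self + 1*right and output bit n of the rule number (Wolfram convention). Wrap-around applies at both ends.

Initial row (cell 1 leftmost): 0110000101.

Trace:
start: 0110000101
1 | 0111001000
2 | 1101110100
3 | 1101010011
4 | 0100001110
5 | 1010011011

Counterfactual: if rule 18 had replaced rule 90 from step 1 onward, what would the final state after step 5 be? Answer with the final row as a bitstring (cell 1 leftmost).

0001001000

(re-executing steps 1..5 under rule 18; state before step 1: 0110000101)
1 | 0001001000
2 | 0010110100
3 | 0100000010
4 | 1010000101
5 | 0001001000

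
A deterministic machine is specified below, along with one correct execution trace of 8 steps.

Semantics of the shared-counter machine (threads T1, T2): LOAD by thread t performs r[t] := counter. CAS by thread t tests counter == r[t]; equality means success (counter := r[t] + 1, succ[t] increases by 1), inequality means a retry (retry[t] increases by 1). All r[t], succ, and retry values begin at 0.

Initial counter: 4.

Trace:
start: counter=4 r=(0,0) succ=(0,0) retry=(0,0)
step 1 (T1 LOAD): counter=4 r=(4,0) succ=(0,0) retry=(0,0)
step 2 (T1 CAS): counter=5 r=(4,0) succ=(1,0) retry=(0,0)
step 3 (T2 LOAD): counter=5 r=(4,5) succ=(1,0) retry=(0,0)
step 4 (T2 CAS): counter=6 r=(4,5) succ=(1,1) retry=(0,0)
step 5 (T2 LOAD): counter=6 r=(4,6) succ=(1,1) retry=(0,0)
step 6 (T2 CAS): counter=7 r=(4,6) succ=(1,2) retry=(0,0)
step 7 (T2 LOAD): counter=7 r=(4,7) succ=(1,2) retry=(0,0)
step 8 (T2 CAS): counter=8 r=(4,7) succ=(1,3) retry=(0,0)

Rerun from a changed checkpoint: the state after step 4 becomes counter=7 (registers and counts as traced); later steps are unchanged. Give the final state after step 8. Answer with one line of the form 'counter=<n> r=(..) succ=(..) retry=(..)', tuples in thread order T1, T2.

state after step 4 := counter=7 r=(4,5) succ=(1,1) retry=(0,0)
step 5 (T2 LOAD): counter=7 r=(4,7) succ=(1,1) retry=(0,0)
step 6 (T2 CAS): counter=8 r=(4,7) succ=(1,2) retry=(0,0)
step 7 (T2 LOAD): counter=8 r=(4,8) succ=(1,2) retry=(0,0)
step 8 (T2 CAS): counter=9 r=(4,8) succ=(1,3) retry=(0,0)

counter=9 r=(4,8) succ=(1,3) retry=(0,0)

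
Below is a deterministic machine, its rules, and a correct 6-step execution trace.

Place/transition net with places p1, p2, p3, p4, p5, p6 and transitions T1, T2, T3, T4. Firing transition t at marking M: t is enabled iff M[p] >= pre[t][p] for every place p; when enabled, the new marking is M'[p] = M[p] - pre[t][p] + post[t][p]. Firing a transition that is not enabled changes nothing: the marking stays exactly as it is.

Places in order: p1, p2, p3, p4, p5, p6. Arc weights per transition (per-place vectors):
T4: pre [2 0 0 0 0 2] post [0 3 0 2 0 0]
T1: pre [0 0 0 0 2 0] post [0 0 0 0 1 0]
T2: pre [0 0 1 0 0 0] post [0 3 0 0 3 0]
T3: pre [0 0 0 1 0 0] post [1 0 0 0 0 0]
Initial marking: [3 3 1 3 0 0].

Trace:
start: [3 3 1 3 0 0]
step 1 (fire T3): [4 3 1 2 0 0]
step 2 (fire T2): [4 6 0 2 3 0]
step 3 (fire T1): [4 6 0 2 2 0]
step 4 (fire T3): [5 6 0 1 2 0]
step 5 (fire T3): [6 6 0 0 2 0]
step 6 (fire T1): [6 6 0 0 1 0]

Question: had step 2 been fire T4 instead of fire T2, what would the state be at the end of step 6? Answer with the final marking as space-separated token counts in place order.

(re-executing from step 2 with the substitution; state before step 2: [4 3 1 2 0 0])
step 2 (fire T4): [4 3 1 2 0 0]
step 3 (fire T1): [4 3 1 2 0 0]
step 4 (fire T3): [5 3 1 1 0 0]
step 5 (fire T3): [6 3 1 0 0 0]
step 6 (fire T1): [6 3 1 0 0 0]

6 3 1 0 0 0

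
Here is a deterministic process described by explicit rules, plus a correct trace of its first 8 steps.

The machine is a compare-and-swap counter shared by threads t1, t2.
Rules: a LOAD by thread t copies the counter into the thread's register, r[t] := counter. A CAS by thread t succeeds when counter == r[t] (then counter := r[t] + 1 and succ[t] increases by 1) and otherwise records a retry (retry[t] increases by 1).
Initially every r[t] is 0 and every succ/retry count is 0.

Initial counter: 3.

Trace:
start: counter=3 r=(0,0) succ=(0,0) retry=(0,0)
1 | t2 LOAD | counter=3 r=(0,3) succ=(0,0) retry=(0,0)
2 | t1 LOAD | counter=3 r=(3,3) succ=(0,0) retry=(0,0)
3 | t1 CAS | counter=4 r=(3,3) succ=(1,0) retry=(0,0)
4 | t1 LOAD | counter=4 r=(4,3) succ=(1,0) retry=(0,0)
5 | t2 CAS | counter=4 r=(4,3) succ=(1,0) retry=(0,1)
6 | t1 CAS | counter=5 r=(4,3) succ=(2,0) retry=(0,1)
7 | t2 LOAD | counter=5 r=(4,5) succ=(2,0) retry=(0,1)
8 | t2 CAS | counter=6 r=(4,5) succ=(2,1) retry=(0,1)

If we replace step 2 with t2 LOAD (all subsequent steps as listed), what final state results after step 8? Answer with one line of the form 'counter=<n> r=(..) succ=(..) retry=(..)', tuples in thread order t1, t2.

counter=5 r=(3,4) succ=(0,2) retry=(2,0)

(re-executing from step 2 with the substitution; state before step 2: counter=3 r=(0,3) succ=(0,0) retry=(0,0))
2 | t2 LOAD | counter=3 r=(0,3) succ=(0,0) retry=(0,0)
3 | t1 CAS | counter=3 r=(0,3) succ=(0,0) retry=(1,0)
4 | t1 LOAD | counter=3 r=(3,3) succ=(0,0) retry=(1,0)
5 | t2 CAS | counter=4 r=(3,3) succ=(0,1) retry=(1,0)
6 | t1 CAS | counter=4 r=(3,3) succ=(0,1) retry=(2,0)
7 | t2 LOAD | counter=4 r=(3,4) succ=(0,1) retry=(2,0)
8 | t2 CAS | counter=5 r=(3,4) succ=(0,2) retry=(2,0)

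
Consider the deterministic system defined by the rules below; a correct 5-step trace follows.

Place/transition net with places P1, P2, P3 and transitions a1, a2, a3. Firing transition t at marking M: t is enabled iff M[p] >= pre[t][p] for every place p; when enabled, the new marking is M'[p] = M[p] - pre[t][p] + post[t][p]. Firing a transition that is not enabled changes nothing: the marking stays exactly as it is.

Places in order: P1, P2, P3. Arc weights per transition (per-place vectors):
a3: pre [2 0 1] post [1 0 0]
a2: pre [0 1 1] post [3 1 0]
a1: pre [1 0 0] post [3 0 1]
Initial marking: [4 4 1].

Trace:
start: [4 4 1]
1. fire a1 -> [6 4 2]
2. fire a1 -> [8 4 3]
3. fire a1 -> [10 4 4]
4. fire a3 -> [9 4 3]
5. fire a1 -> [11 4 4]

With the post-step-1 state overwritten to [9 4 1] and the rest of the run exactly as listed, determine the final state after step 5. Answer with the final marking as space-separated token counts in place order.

state after step 1 := [9 4 1]
2. fire a1 -> [11 4 2]
3. fire a1 -> [13 4 3]
4. fire a3 -> [12 4 2]
5. fire a1 -> [14 4 3]

14 4 3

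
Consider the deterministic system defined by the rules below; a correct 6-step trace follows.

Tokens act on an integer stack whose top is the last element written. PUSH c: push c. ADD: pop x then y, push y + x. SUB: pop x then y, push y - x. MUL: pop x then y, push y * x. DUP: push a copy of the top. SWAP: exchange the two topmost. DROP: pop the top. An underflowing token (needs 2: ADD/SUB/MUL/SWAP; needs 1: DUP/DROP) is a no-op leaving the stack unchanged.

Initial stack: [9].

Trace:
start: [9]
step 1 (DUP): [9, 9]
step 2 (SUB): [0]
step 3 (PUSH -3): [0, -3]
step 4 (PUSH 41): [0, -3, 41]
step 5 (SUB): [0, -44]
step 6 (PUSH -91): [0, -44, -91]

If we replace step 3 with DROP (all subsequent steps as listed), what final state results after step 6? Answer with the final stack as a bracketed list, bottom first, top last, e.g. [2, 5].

[41, -91]

(re-executing from step 3 with the substitution; state before step 3: [0])
step 3 (DROP): []
step 4 (PUSH 41): [41]
step 5 (SUB): [41]
step 6 (PUSH -91): [41, -91]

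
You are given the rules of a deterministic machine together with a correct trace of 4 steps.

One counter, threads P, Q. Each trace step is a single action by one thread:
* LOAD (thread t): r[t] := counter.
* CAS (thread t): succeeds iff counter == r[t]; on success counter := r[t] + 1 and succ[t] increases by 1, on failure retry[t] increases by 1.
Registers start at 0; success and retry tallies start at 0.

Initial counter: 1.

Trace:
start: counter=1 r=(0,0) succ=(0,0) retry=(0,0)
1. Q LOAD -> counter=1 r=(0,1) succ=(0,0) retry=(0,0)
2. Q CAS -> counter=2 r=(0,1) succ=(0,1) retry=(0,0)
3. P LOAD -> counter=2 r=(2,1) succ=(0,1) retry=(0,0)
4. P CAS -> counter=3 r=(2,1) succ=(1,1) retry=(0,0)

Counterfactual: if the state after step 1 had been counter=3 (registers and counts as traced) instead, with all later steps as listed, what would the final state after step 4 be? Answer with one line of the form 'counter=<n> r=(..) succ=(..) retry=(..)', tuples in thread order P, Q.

state after step 1 := counter=3 r=(0,1) succ=(0,0) retry=(0,0)
2. Q CAS -> counter=3 r=(0,1) succ=(0,0) retry=(0,1)
3. P LOAD -> counter=3 r=(3,1) succ=(0,0) retry=(0,1)
4. P CAS -> counter=4 r=(3,1) succ=(1,0) retry=(0,1)

counter=4 r=(3,1) succ=(1,0) retry=(0,1)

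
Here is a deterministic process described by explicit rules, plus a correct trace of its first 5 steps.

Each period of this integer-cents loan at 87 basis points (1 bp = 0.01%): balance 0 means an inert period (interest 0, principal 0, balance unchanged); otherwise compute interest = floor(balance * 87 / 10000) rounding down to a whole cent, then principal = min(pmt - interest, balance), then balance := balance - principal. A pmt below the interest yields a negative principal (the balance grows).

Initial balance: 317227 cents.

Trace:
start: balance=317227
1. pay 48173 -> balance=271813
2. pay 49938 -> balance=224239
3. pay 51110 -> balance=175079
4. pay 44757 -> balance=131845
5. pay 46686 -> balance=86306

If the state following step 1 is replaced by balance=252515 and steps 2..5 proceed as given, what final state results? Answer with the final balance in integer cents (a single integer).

state after step 1 := balance=252515
2. pay 49938 -> balance=204773
3. pay 51110 -> balance=155444
4. pay 44757 -> balance=112039
5. pay 46686 -> balance=66327

66327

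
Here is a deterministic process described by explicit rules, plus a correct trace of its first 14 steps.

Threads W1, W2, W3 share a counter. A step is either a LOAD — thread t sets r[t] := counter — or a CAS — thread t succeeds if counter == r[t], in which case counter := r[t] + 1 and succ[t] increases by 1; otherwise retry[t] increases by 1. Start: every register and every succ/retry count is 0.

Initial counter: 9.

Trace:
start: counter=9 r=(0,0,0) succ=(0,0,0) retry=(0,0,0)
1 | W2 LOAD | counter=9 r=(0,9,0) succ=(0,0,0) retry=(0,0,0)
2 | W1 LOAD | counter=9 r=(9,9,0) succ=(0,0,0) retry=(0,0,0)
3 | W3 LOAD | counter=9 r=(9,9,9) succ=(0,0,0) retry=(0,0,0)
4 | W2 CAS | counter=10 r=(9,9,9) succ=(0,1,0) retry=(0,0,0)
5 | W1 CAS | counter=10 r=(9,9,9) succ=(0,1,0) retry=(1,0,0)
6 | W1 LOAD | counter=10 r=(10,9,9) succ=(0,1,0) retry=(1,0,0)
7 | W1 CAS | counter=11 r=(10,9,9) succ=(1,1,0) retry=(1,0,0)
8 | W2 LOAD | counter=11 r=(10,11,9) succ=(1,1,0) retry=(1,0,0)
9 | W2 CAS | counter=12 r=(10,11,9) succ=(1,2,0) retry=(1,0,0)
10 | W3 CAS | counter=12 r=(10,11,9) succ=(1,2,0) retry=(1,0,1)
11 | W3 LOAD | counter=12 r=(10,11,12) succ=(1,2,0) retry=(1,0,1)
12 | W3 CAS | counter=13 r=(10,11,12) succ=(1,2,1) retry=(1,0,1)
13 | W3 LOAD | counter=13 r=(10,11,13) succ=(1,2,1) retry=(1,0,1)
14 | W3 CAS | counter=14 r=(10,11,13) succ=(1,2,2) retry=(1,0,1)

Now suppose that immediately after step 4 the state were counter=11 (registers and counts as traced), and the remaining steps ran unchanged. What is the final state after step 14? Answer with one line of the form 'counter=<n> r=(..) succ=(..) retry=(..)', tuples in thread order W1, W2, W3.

state after step 4 := counter=11 r=(9,9,9) succ=(0,1,0) retry=(0,0,0)
5 | W1 CAS | counter=11 r=(9,9,9) succ=(0,1,0) retry=(1,0,0)
6 | W1 LOAD | counter=11 r=(11,9,9) succ=(0,1,0) retry=(1,0,0)
7 | W1 CAS | counter=12 r=(11,9,9) succ=(1,1,0) retry=(1,0,0)
8 | W2 LOAD | counter=12 r=(11,12,9) succ=(1,1,0) retry=(1,0,0)
9 | W2 CAS | counter=13 r=(11,12,9) succ=(1,2,0) retry=(1,0,0)
10 | W3 CAS | counter=13 r=(11,12,9) succ=(1,2,0) retry=(1,0,1)
11 | W3 LOAD | counter=13 r=(11,12,13) succ=(1,2,0) retry=(1,0,1)
12 | W3 CAS | counter=14 r=(11,12,13) succ=(1,2,1) retry=(1,0,1)
13 | W3 LOAD | counter=14 r=(11,12,14) succ=(1,2,1) retry=(1,0,1)
14 | W3 CAS | counter=15 r=(11,12,14) succ=(1,2,2) retry=(1,0,1)

counter=15 r=(11,12,14) succ=(1,2,2) retry=(1,0,1)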